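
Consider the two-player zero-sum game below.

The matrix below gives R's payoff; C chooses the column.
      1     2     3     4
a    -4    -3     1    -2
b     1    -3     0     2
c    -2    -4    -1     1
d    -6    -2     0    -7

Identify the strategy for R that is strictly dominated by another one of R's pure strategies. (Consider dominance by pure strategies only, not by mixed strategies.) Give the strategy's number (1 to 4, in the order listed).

3

Compare c with b: 1 > -2, -3 > -4, 0 > -1, 2 > 1.
So b strictly dominates c for R; c is strictly dominated.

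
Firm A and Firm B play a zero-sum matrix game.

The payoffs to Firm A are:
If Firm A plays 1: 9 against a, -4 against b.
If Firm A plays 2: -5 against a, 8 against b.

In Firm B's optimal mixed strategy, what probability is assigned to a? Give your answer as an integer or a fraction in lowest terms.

Row minima are -4 and -5, so Firm A's maximin is -4; column maxima are 9 and 8, so Firm B's minimax is 8. These differ, so the equilibrium is in mixed strategies.
Let Firm B play a with probability q. Firm A is indifferent when 9q − 4(1−q) = −5q + 8(1−q), giving q = 6/13.

6/13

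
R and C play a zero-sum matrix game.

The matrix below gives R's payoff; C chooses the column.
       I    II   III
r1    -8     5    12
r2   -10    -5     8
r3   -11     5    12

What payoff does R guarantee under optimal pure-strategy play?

Row minima: -8, -10, -11 → R's maximin is -8.
Column maxima: -8, 5, 12 → C's minimax is -8.
They coincide at (r1, I), so the value is -8.

-8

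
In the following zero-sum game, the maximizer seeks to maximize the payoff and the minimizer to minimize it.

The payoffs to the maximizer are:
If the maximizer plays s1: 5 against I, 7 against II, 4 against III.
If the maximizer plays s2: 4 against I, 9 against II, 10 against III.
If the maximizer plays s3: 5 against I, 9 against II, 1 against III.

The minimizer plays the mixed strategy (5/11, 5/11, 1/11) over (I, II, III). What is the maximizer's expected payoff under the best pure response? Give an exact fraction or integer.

75/11

s1: (5)·(5/11) + (7)·(5/11) + (4)·(1/11) = 64/11.
s2: (4)·(5/11) + (9)·(5/11) + (10)·(1/11) = 75/11.
s3: (5)·(5/11) + (9)·(5/11) + (1)·(1/11) = 71/11.
The best pure response is s2 with expected payoff 75/11.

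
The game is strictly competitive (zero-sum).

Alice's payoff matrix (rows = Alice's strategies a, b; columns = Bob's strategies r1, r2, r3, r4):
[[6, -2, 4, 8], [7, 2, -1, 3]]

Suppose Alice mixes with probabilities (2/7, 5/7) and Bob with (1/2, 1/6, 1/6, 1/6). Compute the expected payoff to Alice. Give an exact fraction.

181/42

Against (1/2, 1/6, 1/6, 1/6), each row's expected payoff is a: 14/3; b: 25/6.
Taking the (2/7, 5/7)-weighted average: (2/7)·(14/3) + (5/7)·(25/6) = 181/42.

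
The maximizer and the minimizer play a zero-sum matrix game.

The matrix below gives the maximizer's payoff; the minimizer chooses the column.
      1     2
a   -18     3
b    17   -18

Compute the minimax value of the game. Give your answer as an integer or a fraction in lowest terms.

Row minima are -18 and -18, so the maximizer's maximin is -18; column maxima are 17 and 3, so the minimizer's minimax is 3. These differ, so the equilibrium is in mixed strategies.
Let the maximizer play a with probability p. The minimizer is indifferent when −18p + 17(1−p) = 3p − 18(1−p), giving p = 5/8.
Let the minimizer play 1 with probability q. The maximizer is indifferent when −18q + 3(1−q) = 17q − 18(1−q), giving q = 3/8.
The value is -18·(3/8) + (3)·(5/8) = -39/8.

-39/8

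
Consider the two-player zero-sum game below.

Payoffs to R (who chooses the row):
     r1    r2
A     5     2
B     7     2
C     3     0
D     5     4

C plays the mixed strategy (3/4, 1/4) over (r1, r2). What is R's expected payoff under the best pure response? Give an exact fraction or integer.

23/4

A: (5)·(3/4) + (2)·(1/4) = 17/4.
B: (7)·(3/4) + (2)·(1/4) = 23/4.
C: (3)·(3/4) + (0)·(1/4) = 9/4.
D: (5)·(3/4) + (4)·(1/4) = 19/4.
The best pure response is B with expected payoff 23/4.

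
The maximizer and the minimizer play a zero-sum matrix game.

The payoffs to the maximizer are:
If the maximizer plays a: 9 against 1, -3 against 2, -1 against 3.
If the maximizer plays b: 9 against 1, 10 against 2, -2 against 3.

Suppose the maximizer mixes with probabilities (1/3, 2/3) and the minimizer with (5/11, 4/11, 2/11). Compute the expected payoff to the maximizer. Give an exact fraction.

193/33

Against (5/11, 4/11, 2/11), each row's expected payoff is a: 31/11; b: 81/11.
Taking the (1/3, 2/3)-weighted average: (1/3)·(31/11) + (2/3)·(81/11) = 193/33.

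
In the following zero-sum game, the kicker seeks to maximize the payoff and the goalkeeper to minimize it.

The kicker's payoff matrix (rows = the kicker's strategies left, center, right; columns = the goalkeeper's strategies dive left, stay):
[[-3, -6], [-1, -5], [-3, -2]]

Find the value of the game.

Row left is strictly dominated by row center, so the kicker never plays it.
The remaining 2×2 game on (center, right) × (dive left, stay) has no saddle point. Let the kicker play center with probability p; indifference gives −p − 3(1−p) = −5p − 2(1−p), so p = 1/5.
Similarly the goalkeeper's optimal q on dive left is 3/5, and the value is -1·(3/5) + (-5)·(2/5) = -13/5.

-13/5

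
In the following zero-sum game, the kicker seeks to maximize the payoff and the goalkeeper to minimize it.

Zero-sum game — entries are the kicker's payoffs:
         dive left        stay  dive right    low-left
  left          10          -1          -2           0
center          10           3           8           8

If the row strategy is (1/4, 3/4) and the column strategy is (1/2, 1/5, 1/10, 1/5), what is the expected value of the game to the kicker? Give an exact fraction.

143/20

Against (1/2, 1/5, 1/10, 1/5), each row's expected payoff is left: 23/5; center: 8.
Taking the (1/4, 3/4)-weighted average: (1/4)·(23/5) + (3/4)·(8) = 143/20.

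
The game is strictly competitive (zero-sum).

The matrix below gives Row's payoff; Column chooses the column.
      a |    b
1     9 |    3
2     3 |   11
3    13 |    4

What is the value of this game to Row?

Row 1 is strictly dominated by row 3, so Row never plays it.
The remaining 2×2 game on (2, 3) × (a, b) has no saddle point. Let Row play 2 with probability p; indifference gives 3p + 13(1−p) = 11p + 4(1−p), so p = 9/17.
Similarly Column's optimal q on a is 7/17, and the value is 3·(7/17) + (11)·(10/17) = 131/17.

131/17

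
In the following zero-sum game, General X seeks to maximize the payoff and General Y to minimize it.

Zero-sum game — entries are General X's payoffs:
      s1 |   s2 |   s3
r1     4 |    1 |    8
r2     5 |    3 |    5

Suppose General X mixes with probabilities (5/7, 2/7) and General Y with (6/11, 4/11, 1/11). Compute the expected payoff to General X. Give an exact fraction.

274/77

Against (6/11, 4/11, 1/11), each row's expected payoff is r1: 36/11; r2: 47/11.
Taking the (5/7, 2/7)-weighted average: (5/7)·(36/11) + (2/7)·(47/11) = 274/77.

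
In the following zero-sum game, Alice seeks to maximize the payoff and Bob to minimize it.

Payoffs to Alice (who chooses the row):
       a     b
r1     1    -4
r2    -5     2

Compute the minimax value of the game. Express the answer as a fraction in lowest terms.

Row minima are -4 and -5, so Alice's maximin is -4; column maxima are 1 and 2, so Bob's minimax is 1. These differ, so the equilibrium is in mixed strategies.
Let Alice play r1 with probability p. Bob is indifferent when p − 5(1−p) = −4p + 2(1−p), giving p = 7/12.
Let Bob play a with probability q. Alice is indifferent when q − 4(1−q) = −5q + 2(1−q), giving q = 1/2.
The value is 1·(1/2) + (-4)·(1/2) = -3/2.

-3/2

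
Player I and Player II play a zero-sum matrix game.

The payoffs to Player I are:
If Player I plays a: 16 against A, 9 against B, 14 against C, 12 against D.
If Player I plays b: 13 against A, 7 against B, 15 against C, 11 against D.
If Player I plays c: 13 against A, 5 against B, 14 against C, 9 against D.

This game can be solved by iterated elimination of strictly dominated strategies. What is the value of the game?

Column A is strictly dominated by B for Player II (9<16, 7<13, 5<13); eliminate A.
Row c is strictly dominated by row b (7>5, 15>14, 11>9); eliminate c.
Column C is strictly dominated by B for Player II (9<14, 7<15); eliminate C.
Row b is strictly dominated by row a (9>7, 12>11); eliminate b.
Column D is strictly dominated by B for Player II (9<12); eliminate D.
Only (a, B) remains, with payoff 9.

9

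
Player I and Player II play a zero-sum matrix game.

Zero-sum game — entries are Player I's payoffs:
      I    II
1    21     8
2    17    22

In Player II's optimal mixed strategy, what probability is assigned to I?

Row minima are 8 and 17, so Player I's maximin is 17; column maxima are 21 and 22, so Player II's minimax is 21. These differ, so the equilibrium is in mixed strategies.
Let Player II play I with probability q. Player I is indifferent when 21q + 8(1−q) = 17q + 22(1−q), giving q = 7/9.

7/9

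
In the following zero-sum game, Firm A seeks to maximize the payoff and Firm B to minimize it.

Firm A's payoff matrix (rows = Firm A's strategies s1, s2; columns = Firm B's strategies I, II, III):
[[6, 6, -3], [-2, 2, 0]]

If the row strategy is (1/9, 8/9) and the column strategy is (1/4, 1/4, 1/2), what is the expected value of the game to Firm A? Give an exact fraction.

1/6

Against (1/4, 1/4, 1/2), each row's expected payoff is s1: 3/2; s2: 0.
Taking the (1/9, 8/9)-weighted average: (1/9)·(3/2) + (8/9)·(0) = 1/6.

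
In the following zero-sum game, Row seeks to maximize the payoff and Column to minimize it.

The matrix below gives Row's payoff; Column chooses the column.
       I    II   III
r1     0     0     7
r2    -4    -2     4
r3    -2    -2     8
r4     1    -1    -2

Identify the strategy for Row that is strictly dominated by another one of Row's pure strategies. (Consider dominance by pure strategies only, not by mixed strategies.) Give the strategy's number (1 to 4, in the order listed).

2

Compare r2 with r1: 0 > -4, 0 > -2, 7 > 4.
So r1 strictly dominates r2 for Row; r2 is strictly dominated.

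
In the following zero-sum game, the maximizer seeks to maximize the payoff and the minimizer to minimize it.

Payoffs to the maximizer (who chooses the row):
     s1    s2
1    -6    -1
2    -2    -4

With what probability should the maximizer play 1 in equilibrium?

Row minima are -6 and -4, so the maximizer's maximin is -4; column maxima are -2 and -1, so the minimizer's minimax is -2. These differ, so the equilibrium is in mixed strategies.
Let the maximizer play 1 with probability p. The minimizer is indifferent when −6p − 2(1−p) = −p − 4(1−p), giving p = 2/7.

2/7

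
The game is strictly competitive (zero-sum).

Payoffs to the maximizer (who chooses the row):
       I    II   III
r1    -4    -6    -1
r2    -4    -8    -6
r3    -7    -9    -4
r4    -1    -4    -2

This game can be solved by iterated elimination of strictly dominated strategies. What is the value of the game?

Row r3 is strictly dominated by row r1 (-4>-7, -6>-9, -1>-4); eliminate r3.
Column III is strictly dominated by II for the minimizer (-6<-1, -8<-6, -4<-2); eliminate III.
Column I is strictly dominated by II for the minimizer (-6<-4, -8<-4, -4<-1); eliminate I.
Row r2 is strictly dominated by row r1 (-6>-8); eliminate r2.
Row r1 is strictly dominated by row r4 (-4>-6); eliminate r1.
Only (r4, II) remains, with payoff -4.

-4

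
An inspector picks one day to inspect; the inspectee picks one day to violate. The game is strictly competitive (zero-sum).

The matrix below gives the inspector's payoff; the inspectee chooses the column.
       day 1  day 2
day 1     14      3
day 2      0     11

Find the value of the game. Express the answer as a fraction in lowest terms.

Row minima are 3 and 0, so the inspector's maximin is 3; column maxima are 14 and 11, so the inspectee's minimax is 11. These differ, so the equilibrium is in mixed strategies.
Let the inspector play day 1 with probability p. The inspectee is indifferent when 14p = 3p + 11(1−p), giving p = 1/2.
Let the inspectee play day 1 with probability q. The inspector is indifferent when 14q + 3(1−q) = 11(1−q), giving q = 4/11.
The value is 14·(4/11) + (3)·(7/11) = 7.

7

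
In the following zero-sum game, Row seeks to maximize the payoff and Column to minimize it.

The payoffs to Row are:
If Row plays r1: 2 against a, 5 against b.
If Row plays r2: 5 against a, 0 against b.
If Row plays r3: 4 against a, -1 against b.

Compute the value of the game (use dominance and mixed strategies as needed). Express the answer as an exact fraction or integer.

25/8

Row r3 is strictly dominated by row r2, so Row never plays it.
The remaining 2×2 game on (r1, r2) × (a, b) has no saddle point. Let Row play r1 with probability p; indifference gives 2p + 5(1−p) = 5p, so p = 5/8.
Similarly Column's optimal q on a is 5/8, and the value is 2·(5/8) + (5)·(3/8) = 25/8.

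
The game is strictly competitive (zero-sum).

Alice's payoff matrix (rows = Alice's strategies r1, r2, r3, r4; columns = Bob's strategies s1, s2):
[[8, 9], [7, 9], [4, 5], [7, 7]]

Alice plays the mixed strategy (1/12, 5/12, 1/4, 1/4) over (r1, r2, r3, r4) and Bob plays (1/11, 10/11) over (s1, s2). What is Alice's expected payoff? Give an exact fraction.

244/33

Against (1/11, 10/11), each row's expected payoff is r1: 98/11; r2: 97/11; r3: 54/11; r4: 7.
Taking the (1/12, 5/12, 1/4, 1/4)-weighted average: (1/12)·(98/11) + (5/12)·(97/11) + (1/4)·(54/11) + (1/4)·(7) = 244/33.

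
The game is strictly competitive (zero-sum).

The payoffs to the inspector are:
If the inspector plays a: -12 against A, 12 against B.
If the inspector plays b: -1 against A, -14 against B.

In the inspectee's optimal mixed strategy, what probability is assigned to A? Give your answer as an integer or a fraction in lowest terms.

Row minima are -12 and -14, so the inspector's maximin is -12; column maxima are -1 and 12, so the inspectee's minimax is -1. These differ, so the equilibrium is in mixed strategies.
Let the inspectee play A with probability q. The inspector is indifferent when −12q + 12(1−q) = −q − 14(1−q), giving q = 26/37.

26/37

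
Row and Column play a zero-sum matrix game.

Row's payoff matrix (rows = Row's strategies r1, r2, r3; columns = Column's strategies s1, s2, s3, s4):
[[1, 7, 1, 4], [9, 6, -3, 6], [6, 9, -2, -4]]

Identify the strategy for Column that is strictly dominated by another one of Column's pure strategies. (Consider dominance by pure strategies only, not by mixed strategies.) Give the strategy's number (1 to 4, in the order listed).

2

Column prefers columns that give Row less. Compare s2 with s3: 1 < 7, -3 < 6, -2 < 9.
So s3 strictly dominates s2 for Column; s2 is strictly dominated.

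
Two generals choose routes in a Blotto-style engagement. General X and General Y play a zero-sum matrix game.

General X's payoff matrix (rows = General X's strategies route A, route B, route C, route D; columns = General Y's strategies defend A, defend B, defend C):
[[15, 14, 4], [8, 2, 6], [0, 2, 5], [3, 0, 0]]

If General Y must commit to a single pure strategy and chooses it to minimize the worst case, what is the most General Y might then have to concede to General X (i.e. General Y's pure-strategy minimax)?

6

The worst case (largest entry) in each column is defend A: 15, defend B: 14, defend C: 6.
The best (smallest) of these is 6.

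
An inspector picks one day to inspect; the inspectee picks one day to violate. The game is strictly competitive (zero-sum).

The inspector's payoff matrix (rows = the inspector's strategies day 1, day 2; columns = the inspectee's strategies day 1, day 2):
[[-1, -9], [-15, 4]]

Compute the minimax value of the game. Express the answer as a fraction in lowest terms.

-139/27

Row minima are -9 and -15, so the inspector's maximin is -9; column maxima are -1 and 4, so the inspectee's minimax is -1. These differ, so the equilibrium is in mixed strategies.
Let the inspector play day 1 with probability p. The inspectee is indifferent when −p − 15(1−p) = −9p + 4(1−p), giving p = 19/27.
Let the inspectee play day 1 with probability q. The inspector is indifferent when −q − 9(1−q) = −15q + 4(1−q), giving q = 13/27.
The value is -1·(13/27) + (-9)·(14/27) = -139/27.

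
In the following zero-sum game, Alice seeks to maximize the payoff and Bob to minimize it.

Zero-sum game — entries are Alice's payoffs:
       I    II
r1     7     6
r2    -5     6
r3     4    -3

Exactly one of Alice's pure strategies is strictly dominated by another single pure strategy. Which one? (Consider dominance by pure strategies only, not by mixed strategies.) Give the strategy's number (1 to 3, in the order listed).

Compare r3 with r1: 7 > 4, 6 > -3.
So r1 strictly dominates r3 for Alice; r3 is strictly dominated.

3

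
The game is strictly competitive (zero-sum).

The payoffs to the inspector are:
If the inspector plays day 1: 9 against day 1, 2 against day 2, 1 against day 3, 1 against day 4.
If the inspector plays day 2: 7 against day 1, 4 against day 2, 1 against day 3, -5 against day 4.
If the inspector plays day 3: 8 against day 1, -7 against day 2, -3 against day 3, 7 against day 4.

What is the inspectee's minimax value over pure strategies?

1

The worst case (largest entry) in each column is day 1: 9, day 2: 4, day 3: 1, day 4: 7.
The best (smallest) of these is 1.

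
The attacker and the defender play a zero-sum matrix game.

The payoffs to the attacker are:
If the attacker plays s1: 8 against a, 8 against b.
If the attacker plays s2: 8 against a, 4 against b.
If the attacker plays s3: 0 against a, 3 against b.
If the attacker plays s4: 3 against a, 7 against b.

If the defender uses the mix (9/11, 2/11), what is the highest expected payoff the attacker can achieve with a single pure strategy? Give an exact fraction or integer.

8

s1: (8)·(9/11) + (8)·(2/11) = 8.
s2: (8)·(9/11) + (4)·(2/11) = 80/11.
s3: (0)·(9/11) + (3)·(2/11) = 6/11.
s4: (3)·(9/11) + (7)·(2/11) = 41/11.
The best pure response is s1 with expected payoff 8.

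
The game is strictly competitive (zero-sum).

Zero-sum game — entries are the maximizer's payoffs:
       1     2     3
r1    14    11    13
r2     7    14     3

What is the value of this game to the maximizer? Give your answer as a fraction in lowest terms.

149/13

Column 1 is strictly dominated by 3 for the minimizer (it gives the maximizer more in every row).
The remaining 2×2 game on (r1, r2) × (2, 3) has no saddle point. Let the maximizer play r1 with probability p; indifference gives 11p + 14(1−p) = 13p + 3(1−p), so p = 11/13.
Similarly the minimizer's optimal q on 2 is 10/13, and the value is 11·(10/13) + (13)·(3/13) = 149/13.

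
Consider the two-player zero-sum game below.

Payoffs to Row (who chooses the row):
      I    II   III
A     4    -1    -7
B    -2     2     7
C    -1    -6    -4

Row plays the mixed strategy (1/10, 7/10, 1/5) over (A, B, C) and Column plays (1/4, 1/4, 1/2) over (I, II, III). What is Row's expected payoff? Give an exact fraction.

57/40

Against (1/4, 1/4, 1/2), each row's expected payoff is A: -11/4; B: 7/2; C: -15/4.
Taking the (1/10, 7/10, 1/5)-weighted average: (1/10)·(-11/4) + (7/10)·(7/2) + (1/5)·(-15/4) = 57/40.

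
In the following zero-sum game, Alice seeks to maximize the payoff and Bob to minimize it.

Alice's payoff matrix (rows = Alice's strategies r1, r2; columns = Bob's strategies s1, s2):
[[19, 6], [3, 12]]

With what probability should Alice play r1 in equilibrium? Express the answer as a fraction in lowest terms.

Row minima are 6 and 3, so Alice's maximin is 6; column maxima are 19 and 12, so Bob's minimax is 12. These differ, so the equilibrium is in mixed strategies.
Let Alice play r1 with probability p. Bob is indifferent when 19p + 3(1−p) = 6p + 12(1−p), giving p = 9/22.

9/22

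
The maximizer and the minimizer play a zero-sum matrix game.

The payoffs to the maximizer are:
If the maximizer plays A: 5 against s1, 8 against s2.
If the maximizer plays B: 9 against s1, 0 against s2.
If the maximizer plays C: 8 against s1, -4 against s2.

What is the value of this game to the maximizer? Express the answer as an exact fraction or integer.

Row C is strictly dominated by row B, so the maximizer never plays it.
The remaining 2×2 game on (A, B) × (s1, s2) has no saddle point. Let the maximizer play A with probability p; indifference gives 5p + 9(1−p) = 8p, so p = 3/4.
Similarly the minimizer's optimal q on s1 is 2/3, and the value is 5·(2/3) + (8)·(1/3) = 6.

6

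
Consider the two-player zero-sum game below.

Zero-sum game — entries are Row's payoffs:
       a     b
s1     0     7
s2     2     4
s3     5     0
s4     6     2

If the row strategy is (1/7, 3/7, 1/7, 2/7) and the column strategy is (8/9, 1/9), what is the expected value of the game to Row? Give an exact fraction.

Against (8/9, 1/9), each row's expected payoff is s1: 7/9; s2: 20/9; s3: 40/9; s4: 50/9.
Taking the (1/7, 3/7, 1/7, 2/7)-weighted average: (1/7)·(7/9) + (3/7)·(20/9) + (1/7)·(40/9) + (2/7)·(50/9) = 23/7.

23/7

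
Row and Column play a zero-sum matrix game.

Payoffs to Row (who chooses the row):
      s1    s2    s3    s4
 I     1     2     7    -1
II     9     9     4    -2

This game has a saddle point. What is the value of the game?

-1

Row minima: -1, -2 → Row's maximin is -1.
Column maxima: 9, 9, 7, -1 → Column's minimax is -1.
They coincide at (I, s4), so the value is -1.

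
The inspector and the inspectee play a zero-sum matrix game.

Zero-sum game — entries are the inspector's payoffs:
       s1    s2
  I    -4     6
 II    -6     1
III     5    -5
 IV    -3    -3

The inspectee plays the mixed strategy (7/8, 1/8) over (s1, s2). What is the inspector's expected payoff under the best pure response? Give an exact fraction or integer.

I: (-4)·(7/8) + (6)·(1/8) = -11/4.
II: (-6)·(7/8) + (1)·(1/8) = -41/8.
III: (5)·(7/8) + (-5)·(1/8) = 15/4.
IV: (-3)·(7/8) + (-3)·(1/8) = -3.
The best pure response is III with expected payoff 15/4.

15/4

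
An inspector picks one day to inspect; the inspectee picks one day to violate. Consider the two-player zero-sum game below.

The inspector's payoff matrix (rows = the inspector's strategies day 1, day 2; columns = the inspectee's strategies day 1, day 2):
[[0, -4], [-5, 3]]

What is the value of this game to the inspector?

Row minima are -4 and -5, so the inspector's maximin is -4; column maxima are 0 and 3, so the inspectee's minimax is 0. These differ, so the equilibrium is in mixed strategies.
Let the inspector play day 1 with probability p. The inspectee is indifferent when −5(1−p) = −4p + 3(1−p), giving p = 2/3.
Let the inspectee play day 1 with probability q. The inspector is indifferent when −4(1−q) = −5q + 3(1−q), giving q = 7/12.
The value is 0·(7/12) + (-4)·(5/12) = -5/3.

-5/3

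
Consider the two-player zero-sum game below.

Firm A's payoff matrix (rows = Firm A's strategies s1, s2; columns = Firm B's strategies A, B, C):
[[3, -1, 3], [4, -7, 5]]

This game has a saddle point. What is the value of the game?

Row minima: -1, -7 → Firm A's maximin is -1.
Column maxima: 4, -1, 5 → Firm B's minimax is -1.
They coincide at (s1, B), so the value is -1.

-1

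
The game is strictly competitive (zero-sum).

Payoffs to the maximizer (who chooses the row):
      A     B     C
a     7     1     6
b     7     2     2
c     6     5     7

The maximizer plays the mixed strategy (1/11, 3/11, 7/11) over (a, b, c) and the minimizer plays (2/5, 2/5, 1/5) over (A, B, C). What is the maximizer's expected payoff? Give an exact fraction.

57/11

Against (2/5, 2/5, 1/5), each row's expected payoff is a: 22/5; b: 4; c: 29/5.
Taking the (1/11, 3/11, 7/11)-weighted average: (1/11)·(22/5) + (3/11)·(4) + (7/11)·(29/5) = 57/11.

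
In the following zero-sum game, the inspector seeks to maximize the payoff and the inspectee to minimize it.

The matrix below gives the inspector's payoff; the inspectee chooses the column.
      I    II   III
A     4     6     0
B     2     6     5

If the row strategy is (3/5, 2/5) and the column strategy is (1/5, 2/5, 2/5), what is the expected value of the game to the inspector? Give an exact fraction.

Against (1/5, 2/5, 2/5), each row's expected payoff is A: 16/5; B: 24/5.
Taking the (3/5, 2/5)-weighted average: (3/5)·(16/5) + (2/5)·(24/5) = 96/25.

96/25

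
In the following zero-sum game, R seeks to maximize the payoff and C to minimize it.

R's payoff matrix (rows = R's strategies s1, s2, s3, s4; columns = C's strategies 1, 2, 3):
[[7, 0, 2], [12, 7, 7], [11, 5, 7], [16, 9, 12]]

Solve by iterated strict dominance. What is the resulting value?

Row s3 is strictly dominated by row s4 (16>11, 9>5, 12>7); eliminate s3.
Column 1 is strictly dominated by 2 for C (0<7, 7<12, 9<16); eliminate 1.
Row s1 is strictly dominated by row s2 (7>0, 7>2); eliminate s1.
Row s2 is strictly dominated by row s4 (9>7, 12>7); eliminate s2.
Column 3 is strictly dominated by 2 for C (9<12); eliminate 3.
Only (s4, 2) remains, with payoff 9.

9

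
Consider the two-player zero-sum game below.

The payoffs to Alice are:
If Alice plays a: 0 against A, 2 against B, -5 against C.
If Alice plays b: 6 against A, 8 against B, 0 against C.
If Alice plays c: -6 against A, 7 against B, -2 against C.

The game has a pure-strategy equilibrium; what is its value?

0

Row minima: -5, 0, -6 → Alice's maximin is 0.
Column maxima: 6, 8, 0 → Bob's minimax is 0.
They coincide at (b, C), so the value is 0.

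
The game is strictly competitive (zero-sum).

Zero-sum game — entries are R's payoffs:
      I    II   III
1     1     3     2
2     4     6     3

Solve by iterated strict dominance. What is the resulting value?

3

Row 1 is strictly dominated by row 2 (4>1, 6>3, 3>2); eliminate 1.
Column I is strictly dominated by III for C (3<4); eliminate I.
Column II is strictly dominated by III for C (3<6); eliminate II.
Only (2, III) remains, with payoff 3.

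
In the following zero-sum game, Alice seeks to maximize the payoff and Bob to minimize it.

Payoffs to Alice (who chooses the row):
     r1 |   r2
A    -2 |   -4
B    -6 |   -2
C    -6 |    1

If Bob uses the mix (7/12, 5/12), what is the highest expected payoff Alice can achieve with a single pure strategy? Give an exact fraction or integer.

-17/6

A: (-2)·(7/12) + (-4)·(5/12) = -17/6.
B: (-6)·(7/12) + (-2)·(5/12) = -13/3.
C: (-6)·(7/12) + (1)·(5/12) = -37/12.
The best pure response is A with expected payoff -17/6.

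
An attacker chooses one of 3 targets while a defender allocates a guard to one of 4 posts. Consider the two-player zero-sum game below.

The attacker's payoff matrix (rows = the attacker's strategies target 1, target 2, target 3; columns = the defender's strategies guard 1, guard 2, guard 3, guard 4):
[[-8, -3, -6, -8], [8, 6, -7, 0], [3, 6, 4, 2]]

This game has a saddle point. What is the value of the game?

2

Row minima: -8, -7, 2 → the attacker's maximin is 2.
Column maxima: 8, 6, 4, 2 → the defender's minimax is 2.
They coincide at (target 3, guard 4), so the value is 2.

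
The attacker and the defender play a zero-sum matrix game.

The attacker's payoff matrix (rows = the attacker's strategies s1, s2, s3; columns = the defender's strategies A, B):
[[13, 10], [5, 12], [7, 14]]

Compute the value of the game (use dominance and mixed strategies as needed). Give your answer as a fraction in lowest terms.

56/5

Row s2 is strictly dominated by row s3, so the attacker never plays it.
The remaining 2×2 game on (s1, s3) × (A, B) has no saddle point. Let the attacker play s1 with probability p; indifference gives 13p + 7(1−p) = 10p + 14(1−p), so p = 7/10.
Similarly the defender's optimal q on A is 2/5, and the value is 13·(2/5) + (10)·(3/5) = 56/5.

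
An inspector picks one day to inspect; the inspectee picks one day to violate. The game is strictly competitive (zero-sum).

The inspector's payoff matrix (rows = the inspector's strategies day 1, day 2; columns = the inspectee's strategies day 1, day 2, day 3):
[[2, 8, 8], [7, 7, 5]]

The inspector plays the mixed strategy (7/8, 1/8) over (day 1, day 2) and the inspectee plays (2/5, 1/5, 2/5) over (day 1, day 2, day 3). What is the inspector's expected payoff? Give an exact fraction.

Against (2/5, 1/5, 2/5), each row's expected payoff is day 1: 28/5; day 2: 31/5.
Taking the (7/8, 1/8)-weighted average: (7/8)·(28/5) + (1/8)·(31/5) = 227/40.

227/40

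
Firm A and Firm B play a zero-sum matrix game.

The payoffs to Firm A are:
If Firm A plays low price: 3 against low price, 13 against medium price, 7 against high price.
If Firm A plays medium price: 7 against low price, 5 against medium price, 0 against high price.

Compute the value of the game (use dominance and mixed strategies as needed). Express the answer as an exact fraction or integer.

Column medium price is strictly dominated by high price for Firm B (it gives Firm A more in every row).
The remaining 2×2 game on (low price, medium price) × (low price, high price) has no saddle point. Let Firm A play low price with probability p; indifference gives 3p + 7(1−p) = 7p, so p = 7/11.
Similarly Firm B's optimal q on low price is 7/11, and the value is 3·(7/11) + (7)·(4/11) = 49/11.

49/11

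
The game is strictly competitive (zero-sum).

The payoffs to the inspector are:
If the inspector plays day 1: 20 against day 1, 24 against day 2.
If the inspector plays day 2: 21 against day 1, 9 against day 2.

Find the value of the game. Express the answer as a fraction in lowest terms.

Row minima are 20 and 9, so the inspector's maximin is 20; column maxima are 21 and 24, so the inspectee's minimax is 21. These differ, so the equilibrium is in mixed strategies.
Let the inspector play day 1 with probability p. The inspectee is indifferent when 20p + 21(1−p) = 24p + 9(1−p), giving p = 3/4.
Let the inspectee play day 1 with probability q. The inspector is indifferent when 20q + 24(1−q) = 21q + 9(1−q), giving q = 15/16.
The value is 20·(15/16) + (24)·(1/16) = 81/4.

81/4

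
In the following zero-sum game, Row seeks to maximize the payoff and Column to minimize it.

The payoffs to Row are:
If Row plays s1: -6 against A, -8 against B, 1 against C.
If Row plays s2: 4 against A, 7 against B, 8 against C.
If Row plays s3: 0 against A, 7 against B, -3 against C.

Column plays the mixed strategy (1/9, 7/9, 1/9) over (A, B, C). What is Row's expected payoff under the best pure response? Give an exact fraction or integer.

61/9

s1: (-6)·(1/9) + (-8)·(7/9) + (1)·(1/9) = -61/9.
s2: (4)·(1/9) + (7)·(7/9) + (8)·(1/9) = 61/9.
s3: (0)·(1/9) + (7)·(7/9) + (-3)·(1/9) = 46/9.
The best pure response is s2 with expected payoff 61/9.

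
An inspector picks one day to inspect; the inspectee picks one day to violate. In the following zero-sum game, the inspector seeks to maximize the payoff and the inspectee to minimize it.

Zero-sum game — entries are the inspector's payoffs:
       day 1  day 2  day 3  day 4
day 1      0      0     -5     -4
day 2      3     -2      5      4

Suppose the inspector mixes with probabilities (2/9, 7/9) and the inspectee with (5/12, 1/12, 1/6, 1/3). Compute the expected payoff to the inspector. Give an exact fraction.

Against (5/12, 1/12, 1/6, 1/3), each row's expected payoff is day 1: -13/6; day 2: 13/4.
Taking the (2/9, 7/9)-weighted average: (2/9)·(-13/6) + (7/9)·(13/4) = 221/108.

221/108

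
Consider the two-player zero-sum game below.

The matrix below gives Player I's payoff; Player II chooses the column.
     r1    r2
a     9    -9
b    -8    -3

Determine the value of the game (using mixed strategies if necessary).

-99/23

Row minima are -9 and -8, so Player I's maximin is -8; column maxima are 9 and -3, so Player II's minimax is -3. These differ, so the equilibrium is in mixed strategies.
Let Player I play a with probability p. Player II is indifferent when 9p − 8(1−p) = −9p − 3(1−p), giving p = 5/23.
Let Player II play r1 with probability q. Player I is indifferent when 9q − 9(1−q) = −8q − 3(1−q), giving q = 6/23.
The value is 9·(6/23) + (-9)·(17/23) = -99/23.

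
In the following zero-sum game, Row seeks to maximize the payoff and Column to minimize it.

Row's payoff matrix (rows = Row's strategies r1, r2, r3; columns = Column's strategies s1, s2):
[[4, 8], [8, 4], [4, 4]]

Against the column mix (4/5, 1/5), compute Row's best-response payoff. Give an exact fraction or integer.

36/5

r1: (4)·(4/5) + (8)·(1/5) = 24/5.
r2: (8)·(4/5) + (4)·(1/5) = 36/5.
r3: (4)·(4/5) + (4)·(1/5) = 4.
The best pure response is r2 with expected payoff 36/5.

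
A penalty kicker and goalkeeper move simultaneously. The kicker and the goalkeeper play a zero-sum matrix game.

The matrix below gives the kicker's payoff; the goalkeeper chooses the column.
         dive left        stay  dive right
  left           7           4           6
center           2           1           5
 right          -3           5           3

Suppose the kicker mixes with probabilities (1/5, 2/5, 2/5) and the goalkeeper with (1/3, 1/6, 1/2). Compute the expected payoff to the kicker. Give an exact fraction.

46/15

Against (1/3, 1/6, 1/2), each row's expected payoff is left: 6; center: 10/3; right: 4/3.
Taking the (1/5, 2/5, 2/5)-weighted average: (1/5)·(6) + (2/5)·(10/3) + (2/5)·(4/3) = 46/15.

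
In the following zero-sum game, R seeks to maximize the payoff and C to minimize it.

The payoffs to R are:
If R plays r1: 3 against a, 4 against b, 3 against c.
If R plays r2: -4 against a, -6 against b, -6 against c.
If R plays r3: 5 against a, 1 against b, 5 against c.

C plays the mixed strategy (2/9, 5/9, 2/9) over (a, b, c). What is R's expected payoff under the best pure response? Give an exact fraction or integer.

32/9

r1: (3)·(2/9) + (4)·(5/9) + (3)·(2/9) = 32/9.
r2: (-4)·(2/9) + (-6)·(5/9) + (-6)·(2/9) = -50/9.
r3: (5)·(2/9) + (1)·(5/9) + (5)·(2/9) = 25/9.
The best pure response is r1 with expected payoff 32/9.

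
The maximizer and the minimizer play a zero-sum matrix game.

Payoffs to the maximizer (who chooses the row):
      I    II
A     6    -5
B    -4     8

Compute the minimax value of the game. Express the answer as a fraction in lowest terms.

28/23

Row minima are -5 and -4, so the maximizer's maximin is -4; column maxima are 6 and 8, so the minimizer's minimax is 6. These differ, so the equilibrium is in mixed strategies.
Let the maximizer play A with probability p. The minimizer is indifferent when 6p − 4(1−p) = −5p + 8(1−p), giving p = 12/23.
Let the minimizer play I with probability q. The maximizer is indifferent when 6q − 5(1−q) = −4q + 8(1−q), giving q = 13/23.
The value is 6·(13/23) + (-5)·(10/23) = 28/23.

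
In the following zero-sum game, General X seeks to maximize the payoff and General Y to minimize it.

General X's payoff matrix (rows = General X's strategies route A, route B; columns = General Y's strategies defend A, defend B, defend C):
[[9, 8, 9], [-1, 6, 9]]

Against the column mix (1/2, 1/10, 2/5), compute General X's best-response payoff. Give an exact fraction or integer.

route A: (9)·(1/2) + (8)·(1/10) + (9)·(2/5) = 89/10.
route B: (-1)·(1/2) + (6)·(1/10) + (9)·(2/5) = 37/10.
The best pure response is route A with expected payoff 89/10.

89/10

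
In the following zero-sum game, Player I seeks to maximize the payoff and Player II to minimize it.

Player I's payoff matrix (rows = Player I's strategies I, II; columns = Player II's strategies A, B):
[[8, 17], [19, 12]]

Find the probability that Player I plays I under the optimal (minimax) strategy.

Row minima are 8 and 12, so Player I's maximin is 12; column maxima are 19 and 17, so Player II's minimax is 17. These differ, so the equilibrium is in mixed strategies.
Let Player I play I with probability p. Player II is indifferent when 8p + 19(1−p) = 17p + 12(1−p), giving p = 7/16.

7/16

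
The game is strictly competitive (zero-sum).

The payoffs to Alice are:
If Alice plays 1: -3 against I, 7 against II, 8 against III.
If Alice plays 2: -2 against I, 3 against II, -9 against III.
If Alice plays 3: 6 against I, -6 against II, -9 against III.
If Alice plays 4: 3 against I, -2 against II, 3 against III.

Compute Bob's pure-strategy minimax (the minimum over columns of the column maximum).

The worst case (largest entry) in each column is I: 6, II: 7, III: 8.
The best (smallest) of these is 6.

6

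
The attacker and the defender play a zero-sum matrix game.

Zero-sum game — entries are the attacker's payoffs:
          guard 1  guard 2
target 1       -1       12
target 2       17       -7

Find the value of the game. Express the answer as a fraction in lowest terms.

197/37

Row minima are -1 and -7, so the attacker's maximin is -1; column maxima are 17 and 12, so the defender's minimax is 12. These differ, so the equilibrium is in mixed strategies.
Let the attacker play target 1 with probability p. The defender is indifferent when −p + 17(1−p) = 12p − 7(1−p), giving p = 24/37.
Let the defender play guard 1 with probability q. The attacker is indifferent when −q + 12(1−q) = 17q − 7(1−q), giving q = 19/37.
The value is -1·(19/37) + (12)·(18/37) = 197/37.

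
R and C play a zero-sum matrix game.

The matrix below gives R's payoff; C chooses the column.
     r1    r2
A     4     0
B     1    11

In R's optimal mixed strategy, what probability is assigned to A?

Row minima are 0 and 1, so R's maximin is 1; column maxima are 4 and 11, so C's minimax is 4. These differ, so the equilibrium is in mixed strategies.
Let R play A with probability p. C is indifferent when 4p + (1−p) = 11(1−p), giving p = 5/7.

5/7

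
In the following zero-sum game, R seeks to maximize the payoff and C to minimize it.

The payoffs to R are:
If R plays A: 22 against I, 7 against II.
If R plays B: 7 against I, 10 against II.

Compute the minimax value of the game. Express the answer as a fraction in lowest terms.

19/2

Row minima are 7 and 7, so R's maximin is 7; column maxima are 22 and 10, so C's minimax is 10. These differ, so the equilibrium is in mixed strategies.
Let R play A with probability p. C is indifferent when 22p + 7(1−p) = 7p + 10(1−p), giving p = 1/6.
Let C play I with probability q. R is indifferent when 22q + 7(1−q) = 7q + 10(1−q), giving q = 1/6.
The value is 22·(1/6) + (7)·(5/6) = 19/2.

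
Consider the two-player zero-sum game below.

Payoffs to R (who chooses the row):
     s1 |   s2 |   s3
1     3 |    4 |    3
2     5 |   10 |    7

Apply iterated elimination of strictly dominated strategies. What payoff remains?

5

Row 1 is strictly dominated by row 2 (5>3, 10>4, 7>3); eliminate 1.
Column s3 is strictly dominated by s1 for C (5<7); eliminate s3.
Column s2 is strictly dominated by s1 for C (5<10); eliminate s2.
Only (2, s1) remains, with payoff 5.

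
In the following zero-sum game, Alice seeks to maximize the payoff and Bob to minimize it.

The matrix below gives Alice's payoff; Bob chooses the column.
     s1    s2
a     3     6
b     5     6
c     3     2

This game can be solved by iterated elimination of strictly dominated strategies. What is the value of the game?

5

Row c is strictly dominated by row b (5>3, 6>2); eliminate c.
Column s2 is strictly dominated by s1 for Bob (3<6, 5<6); eliminate s2.
Row a is strictly dominated by row b (5>3); eliminate a.
Only (b, s1) remains, with payoff 5.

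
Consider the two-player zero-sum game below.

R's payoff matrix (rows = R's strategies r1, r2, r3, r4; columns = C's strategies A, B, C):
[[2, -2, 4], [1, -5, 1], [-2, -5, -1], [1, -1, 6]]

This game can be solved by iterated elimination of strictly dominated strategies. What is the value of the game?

-1

Column A is strictly dominated by B for C (-2<2, -5<1, -5<-2, -1<1); eliminate A.
Column C is strictly dominated by B for C (-2<4, -5<1, -5<-1, -1<6); eliminate C.
Row r2 is strictly dominated by row r1 (-2>-5); eliminate r2.
Row r3 is strictly dominated by row r1 (-2>-5); eliminate r3.
Row r1 is strictly dominated by row r4 (-1>-2); eliminate r1.
Only (r4, B) remains, with payoff -1.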